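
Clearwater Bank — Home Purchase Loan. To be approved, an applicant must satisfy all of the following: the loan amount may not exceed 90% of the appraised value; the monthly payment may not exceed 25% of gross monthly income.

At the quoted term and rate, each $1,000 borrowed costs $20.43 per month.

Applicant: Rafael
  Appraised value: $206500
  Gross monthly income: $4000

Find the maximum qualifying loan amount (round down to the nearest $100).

$48,900

Payment cap: 25% × $4,000 = $1,000/month.
At $20.43 per $1,000, that supports 1,000/20.43 × 1,000 ≈ $48,947 → $48,900.
LTV cap: 90% × $206,500 = $185,850 → $185,800.
Binding constraint: payment-to-income.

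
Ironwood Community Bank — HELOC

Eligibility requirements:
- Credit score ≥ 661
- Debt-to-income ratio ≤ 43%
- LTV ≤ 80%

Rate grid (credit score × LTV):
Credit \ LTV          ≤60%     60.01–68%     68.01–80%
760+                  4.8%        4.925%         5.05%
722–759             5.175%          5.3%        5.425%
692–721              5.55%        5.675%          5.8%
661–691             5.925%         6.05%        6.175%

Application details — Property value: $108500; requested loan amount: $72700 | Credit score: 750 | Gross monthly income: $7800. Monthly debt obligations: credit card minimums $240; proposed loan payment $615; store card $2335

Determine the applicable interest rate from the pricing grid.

Credit score 750 ≥ 661; Total monthly debts = (240 + 615 + 2,335) = 3,190. DTI = 3,190/7,800 = 40.9% ≤ 43%
LTV: 72,700 ÷ 108,500 = 67%, within 80% cap
Row: 750 falls in 722–759. Column: 67% falls in 60.01–68%. Rate = 5.3%.

5.3%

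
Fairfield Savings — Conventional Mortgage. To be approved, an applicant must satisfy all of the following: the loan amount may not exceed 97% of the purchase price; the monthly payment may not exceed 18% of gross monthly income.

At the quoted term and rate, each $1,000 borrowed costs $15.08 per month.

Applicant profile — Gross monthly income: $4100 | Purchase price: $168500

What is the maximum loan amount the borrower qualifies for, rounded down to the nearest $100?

Payment cap: 18% × $4,100 = $738/month.
At $15.08 per $1,000, that supports 738/15.08 × 1,000 ≈ $48,938 → $48,900.
LTV cap: 97% × $168,500 = $163,445 → $163,400.
Binding constraint: payment-to-income.

$48,900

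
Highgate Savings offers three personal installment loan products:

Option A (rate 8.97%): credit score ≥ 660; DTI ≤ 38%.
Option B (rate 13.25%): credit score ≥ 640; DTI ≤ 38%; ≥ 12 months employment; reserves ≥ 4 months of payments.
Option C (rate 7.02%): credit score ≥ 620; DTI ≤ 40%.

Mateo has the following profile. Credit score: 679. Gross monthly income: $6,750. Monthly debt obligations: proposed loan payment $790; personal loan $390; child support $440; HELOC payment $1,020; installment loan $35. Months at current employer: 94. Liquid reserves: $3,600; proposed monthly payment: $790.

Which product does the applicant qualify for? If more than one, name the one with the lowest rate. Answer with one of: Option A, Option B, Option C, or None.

Total debts = (790 + 390 + 440 + 1,020 + 35) = 2,675; DTI = 2,675/6,750 = 39.6%.
Reserves = 3,600/790 = 4.6 months.
Option A: score 679 ≥ 660; DTI 39.6% > 38% → does not qualify.
Option B: score 679 ≥ 640; DTI 39.6% > 38%; employment 94 ≥ 12 mo; reserves 4.6 ≥ 4 mo → does not qualify.
Option C: score 679 ≥ 620; DTI 39.6% ≤ 40% → qualifies.

Option C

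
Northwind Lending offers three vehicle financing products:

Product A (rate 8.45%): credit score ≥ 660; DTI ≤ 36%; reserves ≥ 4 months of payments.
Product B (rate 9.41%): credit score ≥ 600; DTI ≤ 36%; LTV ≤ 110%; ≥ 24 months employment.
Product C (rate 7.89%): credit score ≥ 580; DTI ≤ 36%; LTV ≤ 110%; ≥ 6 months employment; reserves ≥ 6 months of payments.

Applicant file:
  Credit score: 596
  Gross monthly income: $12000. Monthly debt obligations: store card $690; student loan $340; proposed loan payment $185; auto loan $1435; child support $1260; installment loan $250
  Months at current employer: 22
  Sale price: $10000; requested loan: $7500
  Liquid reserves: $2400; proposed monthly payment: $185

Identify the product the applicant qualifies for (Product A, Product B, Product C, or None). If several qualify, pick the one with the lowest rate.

Product C

Total debts = (690 + 340 + 185 + 1,435 + 1,260 + 250) = 4,160; DTI = 4,160/12,000 = 34.7%.
LTV = 7,500/10,000 = 75%.
Reserves = 2,400/185 = 13.0 months.
Product A: score 596 < 660; DTI 34.7% ≤ 36%; reserves 13.0 ≥ 4 mo → does not qualify.
Product B: score 596 < 600; DTI 34.7% ≤ 36%; LTV 75% ≤ 110%; employment 22 < 24 mo → does not qualify.
Product C: score 596 ≥ 580; DTI 34.7% ≤ 36%; LTV 75% ≤ 110%; employment 22 ≥ 6 mo; reserves 13.0 ≥ 6 mo → qualifies.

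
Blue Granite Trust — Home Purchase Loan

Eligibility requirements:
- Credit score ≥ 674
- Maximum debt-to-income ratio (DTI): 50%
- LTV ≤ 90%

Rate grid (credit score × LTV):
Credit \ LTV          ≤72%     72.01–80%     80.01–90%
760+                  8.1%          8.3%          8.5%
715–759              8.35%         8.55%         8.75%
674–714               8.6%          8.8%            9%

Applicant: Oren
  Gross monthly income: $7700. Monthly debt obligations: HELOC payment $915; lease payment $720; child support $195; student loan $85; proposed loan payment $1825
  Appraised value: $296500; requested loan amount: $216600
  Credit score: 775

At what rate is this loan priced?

Credit score 775 ≥ 674; Total monthly debts = (915 + 720 + 195 + 85 + 1,825) = 3,740. Debt-to-income = 3,740/7,700 = 48.6% — meets 50% limit
Loan-to-value = 216,600/296,500 = 73.1% — pass (90% max)
Credit 775 → row 760+; LTV 73.1% → column 72.01–80%. Grid cell → 8.3%.

8.3%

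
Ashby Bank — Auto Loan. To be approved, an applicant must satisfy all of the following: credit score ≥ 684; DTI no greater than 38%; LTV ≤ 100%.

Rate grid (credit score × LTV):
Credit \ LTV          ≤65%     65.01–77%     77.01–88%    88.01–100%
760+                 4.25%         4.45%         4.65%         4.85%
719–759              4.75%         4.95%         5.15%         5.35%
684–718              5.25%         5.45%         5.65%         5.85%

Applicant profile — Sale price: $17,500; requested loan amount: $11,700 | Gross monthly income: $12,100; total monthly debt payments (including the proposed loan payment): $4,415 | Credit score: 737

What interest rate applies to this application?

4.95%

Credit score 737 ≥ 684; DTI: 4,415 ÷ 12,100 = 36.5%, within the 38% cap
LTV = 11,700/17,500 = 66.9% ≤ 100%
Credit 737 → row 719–759; LTV 66.9% → column 65.01–77%. Grid cell → 4.95%.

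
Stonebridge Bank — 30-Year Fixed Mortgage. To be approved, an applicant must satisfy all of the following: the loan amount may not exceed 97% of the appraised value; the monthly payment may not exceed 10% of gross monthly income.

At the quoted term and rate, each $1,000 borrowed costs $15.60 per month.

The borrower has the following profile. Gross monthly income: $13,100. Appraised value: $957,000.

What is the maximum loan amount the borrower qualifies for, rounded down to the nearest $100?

$83,900

Payment cap: 10% × $13,100 = $1,310/month.
At $15.60 per $1,000, that supports 1,310/15.60 × 1,000 ≈ $83,974 → $83,900.
LTV cap: 97% × $957,000 = $928,290 → $928,200.
Binding constraint: payment-to-income.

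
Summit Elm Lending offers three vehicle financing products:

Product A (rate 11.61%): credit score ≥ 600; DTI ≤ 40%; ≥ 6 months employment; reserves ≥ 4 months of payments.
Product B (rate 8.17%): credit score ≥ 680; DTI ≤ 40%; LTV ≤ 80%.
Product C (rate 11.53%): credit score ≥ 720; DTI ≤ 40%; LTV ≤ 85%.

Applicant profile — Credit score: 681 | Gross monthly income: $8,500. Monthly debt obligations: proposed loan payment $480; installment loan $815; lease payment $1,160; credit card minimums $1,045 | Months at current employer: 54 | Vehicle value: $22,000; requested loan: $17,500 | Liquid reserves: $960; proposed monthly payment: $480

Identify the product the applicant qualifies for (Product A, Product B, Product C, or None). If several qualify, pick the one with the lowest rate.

None

Total debts = (480 + 815 + 1,160 + 1,045) = 3,500; DTI = 3,500/8,500 = 41.2%.
LTV = 17,500/22,000 = 79.5%.
Reserves = 960/480 = 2.0 months.
Product A: score 681 ≥ 600; DTI 41.2% > 40%; employment 54 ≥ 6 mo; reserves 2.0 < 4 mo → does not qualify.
Product B: score 681 ≥ 680; DTI 41.2% > 40%; LTV 79.5% ≤ 80% → does not qualify.
Product C: score 681 < 720; DTI 41.2% > 40%; LTV 79.5% ≤ 85% → does not qualify.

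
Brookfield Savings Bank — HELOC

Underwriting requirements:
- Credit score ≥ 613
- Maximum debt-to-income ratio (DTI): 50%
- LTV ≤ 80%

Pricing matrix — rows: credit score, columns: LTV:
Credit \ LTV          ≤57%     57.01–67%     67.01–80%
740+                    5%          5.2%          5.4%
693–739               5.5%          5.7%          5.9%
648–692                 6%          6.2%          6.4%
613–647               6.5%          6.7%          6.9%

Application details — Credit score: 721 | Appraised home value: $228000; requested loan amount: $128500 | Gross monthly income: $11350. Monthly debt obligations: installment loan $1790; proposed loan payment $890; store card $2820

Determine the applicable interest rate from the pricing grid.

Credit score 721 ≥ 613; Total monthly debts = (1,790 + 890 + 2,820) = 5,500. DTI = 5,500/11,350 = 48.5% ≤ 50%
LTV: 128,500 ÷ 228,000 = 56.4%, within 80% cap
Credit 721 → row 693–739; LTV 56.4% → column ≤57%. Grid cell → 5.5%.

5.5%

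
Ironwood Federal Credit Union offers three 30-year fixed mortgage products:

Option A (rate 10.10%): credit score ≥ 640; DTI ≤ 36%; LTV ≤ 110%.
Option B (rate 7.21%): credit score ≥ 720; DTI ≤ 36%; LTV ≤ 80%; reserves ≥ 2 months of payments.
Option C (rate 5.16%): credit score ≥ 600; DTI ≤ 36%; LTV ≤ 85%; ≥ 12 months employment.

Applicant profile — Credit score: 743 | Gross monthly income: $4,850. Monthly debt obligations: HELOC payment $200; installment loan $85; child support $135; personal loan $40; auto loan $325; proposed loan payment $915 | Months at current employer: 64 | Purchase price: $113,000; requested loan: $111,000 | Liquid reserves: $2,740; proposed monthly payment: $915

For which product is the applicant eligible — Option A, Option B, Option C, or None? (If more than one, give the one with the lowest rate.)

Option A

Total debts = (200 + 85 + 135 + 40 + 325 + 915) = 1,700; DTI = 1,700/4,850 = 35.1%.
LTV = 111,000/113,000 = 98.2%.
Reserves = 2,740/915 = 3.0 months.
Option A: score 743 ≥ 640; DTI 35.1% ≤ 36%; LTV 98.2% ≤ 110% → qualifies.
Option B: score 743 ≥ 720; DTI 35.1% ≤ 36%; LTV 98.2% > 80%; reserves 3.0 ≥ 2 mo → does not qualify.
Option C: score 743 ≥ 600; DTI 35.1% ≤ 36%; LTV 98.2% > 85%; employment 64 ≥ 12 mo → does not qualify.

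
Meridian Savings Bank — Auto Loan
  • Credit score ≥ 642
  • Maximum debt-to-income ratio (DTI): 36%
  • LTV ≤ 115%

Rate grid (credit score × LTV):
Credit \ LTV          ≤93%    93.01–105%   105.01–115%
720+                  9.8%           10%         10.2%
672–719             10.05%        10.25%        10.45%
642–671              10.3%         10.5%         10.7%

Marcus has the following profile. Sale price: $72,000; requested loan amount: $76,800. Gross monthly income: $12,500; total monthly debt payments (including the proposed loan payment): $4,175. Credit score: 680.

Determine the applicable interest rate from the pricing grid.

10.45%

Credit score 680 ≥ 642; DTI: 4,175 ÷ 12,500 = 33.4%, within the 36% cap
LTV: 76,800 ÷ 72,000 = 106.7%, within 115% cap
Credit 680 → row 672–719; LTV 106.7% → column 105.01–115%. Grid cell → 10.45%.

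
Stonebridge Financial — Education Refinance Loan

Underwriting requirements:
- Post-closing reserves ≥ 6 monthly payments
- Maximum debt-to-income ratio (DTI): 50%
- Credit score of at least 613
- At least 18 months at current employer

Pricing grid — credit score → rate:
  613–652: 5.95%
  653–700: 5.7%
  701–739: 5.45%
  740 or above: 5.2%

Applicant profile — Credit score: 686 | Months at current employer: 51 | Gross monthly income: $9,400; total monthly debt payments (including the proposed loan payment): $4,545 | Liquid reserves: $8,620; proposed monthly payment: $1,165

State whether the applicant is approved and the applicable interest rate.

Approved at 5.7%

Credit score 686 ≥ 613 (meets minimum)
Employment 51 ≥ 18 months
DTI: 4,545 ÷ 9,400 = 48.4%, within the 50% cap
Reserves = 8,620/1,165 = 7.4 months ≥ 6
All requirements met. Score 686 falls in the 653–700 tier → 5.7%.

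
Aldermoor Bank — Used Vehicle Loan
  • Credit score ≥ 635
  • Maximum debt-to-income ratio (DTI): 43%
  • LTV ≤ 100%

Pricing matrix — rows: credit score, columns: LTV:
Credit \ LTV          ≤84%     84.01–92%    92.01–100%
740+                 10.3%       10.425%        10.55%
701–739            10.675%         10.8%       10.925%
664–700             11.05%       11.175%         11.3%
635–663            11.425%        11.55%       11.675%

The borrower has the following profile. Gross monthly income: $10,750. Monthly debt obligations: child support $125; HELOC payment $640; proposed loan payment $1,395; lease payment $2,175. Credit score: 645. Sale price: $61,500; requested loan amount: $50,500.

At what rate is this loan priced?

11.425%

Credit score 645 ≥ 635; Total monthly debts = (125 + 640 + 1,395 + 2,175) = 4,335. Debt-to-income = 4,335/10,750 = 40.3% — meets 43% limit
Loan-to-value = 50,500/61,500 = 82.1% — pass (100% max)
Score 645 is in the 635–663 band; LTV 82.1% is in the ≤84% band → 11.425%.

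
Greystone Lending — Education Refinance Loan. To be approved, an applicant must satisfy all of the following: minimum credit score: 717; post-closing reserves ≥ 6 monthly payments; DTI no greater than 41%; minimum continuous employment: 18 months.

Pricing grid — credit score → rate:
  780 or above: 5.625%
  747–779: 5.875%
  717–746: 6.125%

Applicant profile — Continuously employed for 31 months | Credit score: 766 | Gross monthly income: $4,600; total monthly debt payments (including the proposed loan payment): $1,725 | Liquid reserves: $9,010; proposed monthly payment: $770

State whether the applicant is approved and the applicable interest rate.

Credit score 766 ≥ 717 (meets minimum)
Reserves: 9,010 ÷ 770 = 11.7 months (meets 6-month minimum)
Employment 31 ≥ 18 months
DTI = 1,725/4,600 = 37.5% ≤ 41%
All requirements met. Score 766 falls in the 747–779 tier → 5.875%.

Approved at 5.875%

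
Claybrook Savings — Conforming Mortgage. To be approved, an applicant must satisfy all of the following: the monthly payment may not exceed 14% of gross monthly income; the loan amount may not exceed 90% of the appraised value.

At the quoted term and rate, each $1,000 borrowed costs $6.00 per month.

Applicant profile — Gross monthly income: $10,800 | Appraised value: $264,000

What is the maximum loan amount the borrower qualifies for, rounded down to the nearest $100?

Payment cap: 14% × $10,800 = $1,512/month.
At $6.00 per $1,000, that supports 1,512/6.00 × 1,000 ≈ $252,000 → $252,000.
LTV cap: 90% × $264,000 = $237,600 → $237,600.
Binding constraint: loan-to-value.

$237,600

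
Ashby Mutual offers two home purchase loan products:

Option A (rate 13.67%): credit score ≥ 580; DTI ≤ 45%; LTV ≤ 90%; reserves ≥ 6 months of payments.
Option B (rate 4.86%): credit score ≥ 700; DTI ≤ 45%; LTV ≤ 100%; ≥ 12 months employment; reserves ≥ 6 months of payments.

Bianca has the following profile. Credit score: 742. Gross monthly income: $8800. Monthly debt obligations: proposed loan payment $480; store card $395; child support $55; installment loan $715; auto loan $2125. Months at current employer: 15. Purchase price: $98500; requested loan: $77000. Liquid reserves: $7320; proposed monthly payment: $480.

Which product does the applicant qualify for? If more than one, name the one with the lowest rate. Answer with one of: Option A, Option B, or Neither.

Option B

Total debts = (480 + 395 + 55 + 715 + 2,125) = 3,770; DTI = 3,770/8,800 = 42.8%.
LTV = 77,000/98,500 = 78.2%.
Reserves = 7,320/480 = 15.2 months.
Option A: score 742 ≥ 580; DTI 42.8% ≤ 45%; LTV 78.2% ≤ 90%; reserves 15.2 ≥ 6 mo → qualifies.
Option B: score 742 ≥ 700; DTI 42.8% ≤ 45%; LTV 78.2% ≤ 100%; employment 15 ≥ 12 mo; reserves 15.2 ≥ 6 mo → qualifies.
Qualifying: Option A, Option B. Lowest rate is 4.86% → Option B.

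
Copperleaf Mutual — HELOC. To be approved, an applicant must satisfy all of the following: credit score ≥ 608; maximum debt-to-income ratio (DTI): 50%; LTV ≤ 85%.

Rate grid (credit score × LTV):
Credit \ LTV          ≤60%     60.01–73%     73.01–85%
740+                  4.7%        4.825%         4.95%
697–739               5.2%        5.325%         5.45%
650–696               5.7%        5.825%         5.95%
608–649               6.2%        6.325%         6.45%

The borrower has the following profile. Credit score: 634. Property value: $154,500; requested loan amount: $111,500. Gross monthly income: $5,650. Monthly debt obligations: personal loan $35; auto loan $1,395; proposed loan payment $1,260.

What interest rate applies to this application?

6.325%

Credit score 634 ≥ 608; Total monthly debts = (35 + 1,395 + 1,260) = 2,690. DTI: 2,690 ÷ 5,650 = 47.6%, within the 50% cap
Loan-to-value = 111,500/154,500 = 72.2% — pass (85% max)
Score 634 is in the 608–649 band; LTV 72.2% is in the 60.01–73% band → 6.325%.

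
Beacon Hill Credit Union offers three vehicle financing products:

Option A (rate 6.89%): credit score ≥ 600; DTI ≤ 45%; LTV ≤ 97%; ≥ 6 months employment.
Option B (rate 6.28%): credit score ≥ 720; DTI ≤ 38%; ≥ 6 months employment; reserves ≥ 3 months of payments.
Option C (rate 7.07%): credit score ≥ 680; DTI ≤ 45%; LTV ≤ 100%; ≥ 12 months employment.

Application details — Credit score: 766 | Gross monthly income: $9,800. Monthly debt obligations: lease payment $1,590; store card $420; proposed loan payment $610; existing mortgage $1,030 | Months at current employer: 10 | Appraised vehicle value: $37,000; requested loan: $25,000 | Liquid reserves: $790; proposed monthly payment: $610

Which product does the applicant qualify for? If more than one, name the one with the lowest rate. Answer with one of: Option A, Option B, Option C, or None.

Option A

Total debts = (1,590 + 420 + 610 + 1,030) = 3,650; DTI = 3,650/9,800 = 37.2%.
LTV = 25,000/37,000 = 67.6%.
Reserves = 790/610 = 1.3 months.
Option A: score 766 ≥ 600; DTI 37.2% ≤ 45%; LTV 67.6% ≤ 97%; employment 10 ≥ 6 mo → qualifies.
Option B: score 766 ≥ 720; DTI 37.2% ≤ 38%; employment 10 ≥ 6 mo; reserves 1.3 < 3 mo → does not qualify.
Option C: score 766 ≥ 680; DTI 37.2% ≤ 45%; LTV 67.6% ≤ 100%; employment 10 < 12 mo → does not qualify.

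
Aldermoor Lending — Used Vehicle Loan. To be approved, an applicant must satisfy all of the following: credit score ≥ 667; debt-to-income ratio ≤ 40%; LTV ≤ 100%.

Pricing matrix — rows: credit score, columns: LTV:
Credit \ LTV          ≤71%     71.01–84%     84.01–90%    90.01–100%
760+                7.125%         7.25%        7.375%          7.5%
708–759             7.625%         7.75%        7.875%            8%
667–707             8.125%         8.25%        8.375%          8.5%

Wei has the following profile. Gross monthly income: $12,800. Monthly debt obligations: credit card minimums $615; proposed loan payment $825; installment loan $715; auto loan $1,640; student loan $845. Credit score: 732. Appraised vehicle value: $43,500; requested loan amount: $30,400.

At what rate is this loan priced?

Credit score 732 ≥ 667; Total monthly debts = (615 + 825 + 715 + 1,640 + 845) = 4,640. Debt-to-income = 4,640/12,800 = 36.2% — meets 40% limit
LTV: 30,400 ÷ 43,500 = 69.9%, within 100% cap
Score 732 is in the 708–759 band; LTV 69.9% is in the ≤71% band → 7.625%.

7.625%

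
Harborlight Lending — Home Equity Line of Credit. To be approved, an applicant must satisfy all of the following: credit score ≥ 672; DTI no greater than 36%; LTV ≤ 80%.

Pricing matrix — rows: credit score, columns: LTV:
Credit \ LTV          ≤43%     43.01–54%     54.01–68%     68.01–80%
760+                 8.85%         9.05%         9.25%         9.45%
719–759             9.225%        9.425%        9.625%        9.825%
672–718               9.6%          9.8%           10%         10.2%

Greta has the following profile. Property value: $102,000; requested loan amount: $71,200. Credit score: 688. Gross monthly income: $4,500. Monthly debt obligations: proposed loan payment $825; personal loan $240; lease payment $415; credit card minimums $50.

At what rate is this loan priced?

10.2%

Credit score 688 ≥ 672; Total monthly debts = (825 + 240 + 415 + 50) = 1,530. Debt-to-income = 1,530/4,500 = 34% — meets 36% limit
Loan-to-value = 71,200/102,000 = 69.8% — pass (80% max)
Credit 688 → row 672–718; LTV 69.8% → column 68.01–80%. Grid cell → 10.2%.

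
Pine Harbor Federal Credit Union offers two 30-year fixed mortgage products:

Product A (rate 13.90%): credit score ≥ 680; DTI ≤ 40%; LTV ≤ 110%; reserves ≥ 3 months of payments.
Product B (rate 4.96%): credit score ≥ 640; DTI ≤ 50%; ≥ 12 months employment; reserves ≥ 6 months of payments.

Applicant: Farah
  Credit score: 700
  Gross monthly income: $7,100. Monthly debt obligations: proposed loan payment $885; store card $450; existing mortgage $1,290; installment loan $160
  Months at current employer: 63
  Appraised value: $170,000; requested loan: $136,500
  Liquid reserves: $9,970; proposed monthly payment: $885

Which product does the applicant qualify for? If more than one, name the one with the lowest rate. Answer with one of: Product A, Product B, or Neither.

Product B

Total debts = (885 + 450 + 1,290 + 160) = 2,785; DTI = 2,785/7,100 = 39.2%.
LTV = 136,500/170,000 = 80.3%.
Reserves = 9,970/885 = 11.3 months.
Product A: score 700 ≥ 680; DTI 39.2% ≤ 40%; LTV 80.3% ≤ 110%; reserves 11.3 ≥ 3 mo → qualifies.
Product B: score 700 ≥ 640; DTI 39.2% ≤ 50%; employment 63 ≥ 12 mo; reserves 11.3 ≥ 6 mo → qualifies.
Qualifying: Product A, Product B. Lowest rate is 4.96% → Product B.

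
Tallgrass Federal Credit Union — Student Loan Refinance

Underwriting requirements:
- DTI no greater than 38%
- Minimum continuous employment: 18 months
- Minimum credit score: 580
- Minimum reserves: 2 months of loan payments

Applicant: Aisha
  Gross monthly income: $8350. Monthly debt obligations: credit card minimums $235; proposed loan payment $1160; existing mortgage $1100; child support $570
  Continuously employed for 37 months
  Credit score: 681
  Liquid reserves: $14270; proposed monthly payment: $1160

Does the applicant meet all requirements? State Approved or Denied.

Total monthly debts = (235 + 1,160 + 1,100 + 570) = 3,065. Debt-to-income = 3,065/8,350 = 36.7% — meets 38% limit
Employment 37 ≥ 18 months
Credit score 681 ≥ 580 (meets)
Reserves = 14,270/1,160 = 12.3 months ≥ 2
All criteria satisfied.

Approved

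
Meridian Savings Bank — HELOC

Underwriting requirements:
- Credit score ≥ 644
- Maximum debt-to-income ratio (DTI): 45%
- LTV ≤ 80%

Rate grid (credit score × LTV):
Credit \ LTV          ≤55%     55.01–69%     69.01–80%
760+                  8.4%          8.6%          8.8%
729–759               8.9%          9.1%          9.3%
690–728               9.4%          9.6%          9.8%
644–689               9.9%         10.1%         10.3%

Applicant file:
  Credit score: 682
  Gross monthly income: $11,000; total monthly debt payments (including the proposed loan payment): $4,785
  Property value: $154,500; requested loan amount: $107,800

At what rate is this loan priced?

Credit score 682 ≥ 644; Debt-to-income = 4,785/11,000 = 43.5% — meets 45% limit
Loan-to-value = 107,800/154,500 = 69.8% — pass (80% max)
Credit 682 → row 644–689; LTV 69.8% → column 69.01–80%. Grid cell → 10.3%.

10.3%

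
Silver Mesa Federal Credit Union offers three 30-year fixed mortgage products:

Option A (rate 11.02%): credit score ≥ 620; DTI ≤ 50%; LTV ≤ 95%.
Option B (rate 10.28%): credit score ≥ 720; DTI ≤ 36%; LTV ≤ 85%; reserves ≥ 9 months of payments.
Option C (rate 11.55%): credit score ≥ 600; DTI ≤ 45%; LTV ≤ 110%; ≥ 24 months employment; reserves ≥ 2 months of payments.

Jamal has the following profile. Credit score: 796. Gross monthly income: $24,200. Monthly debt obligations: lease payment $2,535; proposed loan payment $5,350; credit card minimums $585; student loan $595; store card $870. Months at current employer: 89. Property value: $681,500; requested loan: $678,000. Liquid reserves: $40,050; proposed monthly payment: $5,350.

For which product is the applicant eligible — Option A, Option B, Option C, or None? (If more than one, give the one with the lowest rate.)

Option C

Total debts = (2,535 + 5,350 + 585 + 595 + 870) = 9,935; DTI = 9,935/24,200 = 41.1%.
LTV = 678,000/681,500 = 99.5%.
Reserves = 40,050/5,350 = 7.5 months.
Option A: score 796 ≥ 620; DTI 41.1% ≤ 50%; LTV 99.5% > 95% → does not qualify.
Option B: score 796 ≥ 720; DTI 41.1% > 36%; LTV 99.5% > 85%; reserves 7.5 < 9 mo → does not qualify.
Option C: score 796 ≥ 600; DTI 41.1% ≤ 45%; LTV 99.5% ≤ 110%; employment 89 ≥ 24 mo; reserves 7.5 ≥ 2 mo → qualifies.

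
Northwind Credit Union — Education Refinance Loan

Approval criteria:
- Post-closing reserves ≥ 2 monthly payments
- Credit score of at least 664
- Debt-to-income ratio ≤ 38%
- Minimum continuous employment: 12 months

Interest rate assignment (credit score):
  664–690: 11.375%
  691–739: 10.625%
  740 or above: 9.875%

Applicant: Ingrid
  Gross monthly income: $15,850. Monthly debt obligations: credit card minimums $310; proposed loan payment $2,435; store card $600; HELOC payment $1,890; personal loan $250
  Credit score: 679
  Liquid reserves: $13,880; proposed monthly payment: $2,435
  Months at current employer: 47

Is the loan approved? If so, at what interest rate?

Approved at 11.375%

Credit score 679 ≥ 664 (meets minimum)
Reserves: 13,880 ÷ 2,435 = 5.7 months (meets 2-month minimum)
Total monthly debts = (310 + 2,435 + 600 + 1,890 + 250) = 5,485. DTI: 5,485 ÷ 15,850 = 34.6%, within the 38% cap
Employment 47 ≥ 12 months
All requirements met. Score 679 falls in the 664–690 tier → 11.375%.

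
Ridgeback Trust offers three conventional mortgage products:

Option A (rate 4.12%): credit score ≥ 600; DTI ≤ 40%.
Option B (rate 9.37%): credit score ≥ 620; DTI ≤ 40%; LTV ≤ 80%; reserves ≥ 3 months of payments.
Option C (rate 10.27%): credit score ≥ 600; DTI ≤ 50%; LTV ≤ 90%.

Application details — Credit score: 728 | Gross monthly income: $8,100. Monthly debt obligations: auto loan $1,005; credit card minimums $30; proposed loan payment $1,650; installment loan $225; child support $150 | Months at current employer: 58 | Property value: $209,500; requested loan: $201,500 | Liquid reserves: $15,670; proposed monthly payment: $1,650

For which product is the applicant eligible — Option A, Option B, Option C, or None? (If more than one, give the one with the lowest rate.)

Total debts = (1,005 + 30 + 1,650 + 225 + 150) = 3,060; DTI = 3,060/8,100 = 37.8%.
LTV = 201,500/209,500 = 96.2%.
Reserves = 15,670/1,650 = 9.5 months.
Option A: score 728 ≥ 600; DTI 37.8% ≤ 40% → qualifies.
Option B: score 728 ≥ 620; DTI 37.8% ≤ 40%; LTV 96.2% > 80%; reserves 9.5 ≥ 3 mo → does not qualify.
Option C: score 728 ≥ 600; DTI 37.8% ≤ 50%; LTV 96.2% > 90% → does not qualify.

Option A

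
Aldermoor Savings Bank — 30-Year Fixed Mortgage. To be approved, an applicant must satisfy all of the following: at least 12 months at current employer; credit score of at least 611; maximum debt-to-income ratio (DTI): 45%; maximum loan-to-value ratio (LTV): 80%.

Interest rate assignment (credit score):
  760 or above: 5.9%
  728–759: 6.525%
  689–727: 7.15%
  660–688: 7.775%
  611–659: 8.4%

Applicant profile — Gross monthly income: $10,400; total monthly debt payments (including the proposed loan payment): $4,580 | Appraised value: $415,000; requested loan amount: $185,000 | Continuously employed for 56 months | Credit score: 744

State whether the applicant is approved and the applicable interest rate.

Approved at 6.525%

Credit score 744 ≥ 611 (meets minimum)
Employment 56 ≥ 12 months
DTI = 4,580/10,400 = 44% ≤ 45%
LTV = 185,000/415,000 = 44.6% ≤ 80%
All requirements met. Score 744 falls in the 728–759 tier → 6.525%.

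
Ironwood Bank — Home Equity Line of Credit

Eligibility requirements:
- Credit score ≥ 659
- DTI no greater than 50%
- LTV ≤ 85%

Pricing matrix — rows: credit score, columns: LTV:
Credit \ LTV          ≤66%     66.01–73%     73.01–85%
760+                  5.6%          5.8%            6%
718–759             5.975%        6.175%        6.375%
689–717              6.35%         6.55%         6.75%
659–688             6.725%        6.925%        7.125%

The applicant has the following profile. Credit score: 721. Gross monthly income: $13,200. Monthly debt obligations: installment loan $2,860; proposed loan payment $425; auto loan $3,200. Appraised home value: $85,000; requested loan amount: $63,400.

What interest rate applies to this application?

6.375%

Credit score 721 ≥ 659; Total monthly debts = (2,860 + 425 + 3,200) = 6,485. DTI = 6,485/13,200 = 49.1% ≤ 50%
Loan-to-value = 63,400/85,000 = 74.6% — pass (85% max)
Credit 721 → row 718–759; LTV 74.6% → column 73.01–85%. Grid cell → 6.375%.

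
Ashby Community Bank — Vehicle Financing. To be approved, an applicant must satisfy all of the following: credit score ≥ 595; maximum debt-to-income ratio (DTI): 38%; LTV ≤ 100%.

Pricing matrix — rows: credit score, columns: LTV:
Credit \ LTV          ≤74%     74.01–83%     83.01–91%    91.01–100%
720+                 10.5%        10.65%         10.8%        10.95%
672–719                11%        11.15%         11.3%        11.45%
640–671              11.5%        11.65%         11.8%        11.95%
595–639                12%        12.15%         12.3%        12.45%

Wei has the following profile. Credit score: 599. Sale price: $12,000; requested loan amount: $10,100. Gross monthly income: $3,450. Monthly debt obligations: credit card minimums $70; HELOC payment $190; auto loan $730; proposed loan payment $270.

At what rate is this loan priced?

12.3%

Credit score 599 ≥ 595; Total monthly debts = (70 + 190 + 730 + 270) = 1,260. Debt-to-income = 1,260/3,450 = 36.5% — meets 38% limit
LTV: 10,100 ÷ 12,000 = 84.2%, within 100% cap
Score 599 is in the 595–639 band; LTV 84.2% is in the 83.01–91% band → 12.3%.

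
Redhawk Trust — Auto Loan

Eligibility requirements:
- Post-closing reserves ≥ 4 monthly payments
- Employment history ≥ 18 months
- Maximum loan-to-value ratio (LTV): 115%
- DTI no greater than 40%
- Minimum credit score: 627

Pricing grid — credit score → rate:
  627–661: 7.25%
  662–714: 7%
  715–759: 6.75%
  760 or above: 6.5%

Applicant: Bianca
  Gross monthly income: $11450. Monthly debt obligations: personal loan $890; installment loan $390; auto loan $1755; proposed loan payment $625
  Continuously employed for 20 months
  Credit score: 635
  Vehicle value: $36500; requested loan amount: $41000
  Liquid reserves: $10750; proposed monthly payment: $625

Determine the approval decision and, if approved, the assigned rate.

Approved at 7.25%

Credit score 635 ≥ 627 (meets minimum)
Liquid reserves cover 10,750/625 = 17.2 months — ≥ 4 required
Employment 20 ≥ 18 months
Total monthly debts = (890 + 390 + 1,755 + 625) = 3,660. DTI = 3,660/11,450 = 32% ≤ 40%
Loan-to-value = 41,000/36,500 = 112.3% — pass (115% max)
All requirements met. Score 635 falls in the 627–661 tier → 7.25%.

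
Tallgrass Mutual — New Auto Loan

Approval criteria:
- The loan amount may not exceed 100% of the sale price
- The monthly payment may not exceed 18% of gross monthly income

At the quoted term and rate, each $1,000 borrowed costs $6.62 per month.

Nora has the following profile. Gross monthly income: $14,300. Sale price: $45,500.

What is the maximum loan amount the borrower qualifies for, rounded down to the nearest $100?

Payment cap: 18% × $14,300 = $2,574/month.
At $6.62 per $1,000, that supports 2,574/6.62 × 1,000 ≈ $388,821 → $388,800.
LTV cap: 100% × $45,500 = $45,500 → $45,500.
Binding constraint: loan-to-value.

$45,500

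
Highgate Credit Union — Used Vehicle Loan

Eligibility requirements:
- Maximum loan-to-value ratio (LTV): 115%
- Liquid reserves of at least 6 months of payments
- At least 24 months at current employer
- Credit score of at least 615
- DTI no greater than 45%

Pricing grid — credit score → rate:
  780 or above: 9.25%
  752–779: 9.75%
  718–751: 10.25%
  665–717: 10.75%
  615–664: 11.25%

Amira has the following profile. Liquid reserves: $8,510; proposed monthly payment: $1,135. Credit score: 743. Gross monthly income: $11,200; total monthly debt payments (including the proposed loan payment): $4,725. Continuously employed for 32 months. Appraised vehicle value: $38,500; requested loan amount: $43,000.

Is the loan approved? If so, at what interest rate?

Approved at 10.25%

Credit score 743 ≥ 615 (meets minimum)
Reserves: 8,510 ÷ 1,135 = 7.5 months (meets 6-month minimum)
LTV: 43,000 ÷ 38,500 = 111.7%, within 115% cap
DTI = 4,725/11,200 = 42.2% ≤ 45%
Employment 32 ≥ 24 months
All requirements met. Score 743 falls in the 718–751 tier → 10.25%.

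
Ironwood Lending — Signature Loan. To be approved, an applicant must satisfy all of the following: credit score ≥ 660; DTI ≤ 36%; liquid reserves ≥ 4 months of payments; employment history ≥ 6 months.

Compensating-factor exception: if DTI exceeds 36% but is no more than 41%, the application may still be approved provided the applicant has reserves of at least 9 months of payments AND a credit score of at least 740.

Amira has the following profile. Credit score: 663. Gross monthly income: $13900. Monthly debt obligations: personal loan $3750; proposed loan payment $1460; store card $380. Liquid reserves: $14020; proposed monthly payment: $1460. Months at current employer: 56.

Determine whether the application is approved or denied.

Denied

Credit score 663 ≥ 660 (meets base)
Total debts = (3,750 + 1,460 + 380) = 5,590. DTI = 5,590/13,900 = 40.2% > 36% — standard DTI limit exceeded.
Reserves: 14,020 ÷ 1,460 = 9.6 months (meets 4-month minimum)
Employment 56 ≥ 6 months
DTI 40.2% is within the 36%–41% exception band; checking compensating factors.
Reserves 9.6 ≥ 9 months; credit score 663 < 740.
Override conditions not both satisfied; exception does not apply.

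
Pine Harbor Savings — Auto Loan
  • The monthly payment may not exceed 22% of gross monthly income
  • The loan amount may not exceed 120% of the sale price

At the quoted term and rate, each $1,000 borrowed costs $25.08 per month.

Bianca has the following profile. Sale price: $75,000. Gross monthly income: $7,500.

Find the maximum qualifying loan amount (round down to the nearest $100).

$65,700

Payment cap: 22% × $7,500 = $1,650/month.
At $25.08 per $1,000, that supports 1,650/25.08 × 1,000 ≈ $65,789 → $65,700.
LTV cap: 120% × $75,000 = $90,000 → $90,000.
Binding constraint: payment-to-income.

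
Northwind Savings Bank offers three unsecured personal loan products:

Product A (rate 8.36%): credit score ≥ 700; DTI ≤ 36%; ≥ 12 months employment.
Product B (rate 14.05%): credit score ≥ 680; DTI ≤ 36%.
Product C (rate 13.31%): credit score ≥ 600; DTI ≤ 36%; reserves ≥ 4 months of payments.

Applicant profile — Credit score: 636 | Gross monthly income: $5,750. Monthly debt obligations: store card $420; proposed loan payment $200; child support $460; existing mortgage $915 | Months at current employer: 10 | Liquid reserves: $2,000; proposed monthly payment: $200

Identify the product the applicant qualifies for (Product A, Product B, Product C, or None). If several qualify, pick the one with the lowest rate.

Total debts = (420 + 200 + 460 + 915) = 1,995; DTI = 1,995/5,750 = 34.7%.
Reserves = 2,000/200 = 10.0 months.
Product A: score 636 < 700; DTI 34.7% ≤ 36%; employment 10 < 12 mo → does not qualify.
Product B: score 636 < 680; DTI 34.7% ≤ 36% → does not qualify.
Product C: score 636 ≥ 600; DTI 34.7% ≤ 36%; reserves 10.0 ≥ 4 mo → qualifies.

Product C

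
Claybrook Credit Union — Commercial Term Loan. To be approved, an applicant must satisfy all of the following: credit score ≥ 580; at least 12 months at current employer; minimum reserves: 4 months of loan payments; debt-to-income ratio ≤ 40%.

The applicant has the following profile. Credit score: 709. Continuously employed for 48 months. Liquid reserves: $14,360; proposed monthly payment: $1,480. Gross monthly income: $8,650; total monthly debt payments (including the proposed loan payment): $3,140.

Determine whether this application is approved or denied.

Approved

Credit score 709 ≥ 580 (meets)
Employment 48 ≥ 12 months
Reserves = 14,360/1,480 = 9.7 months ≥ 4
Debt-to-income = 3,140/8,650 = 36.3% — meets 40% limit
All criteria satisfied.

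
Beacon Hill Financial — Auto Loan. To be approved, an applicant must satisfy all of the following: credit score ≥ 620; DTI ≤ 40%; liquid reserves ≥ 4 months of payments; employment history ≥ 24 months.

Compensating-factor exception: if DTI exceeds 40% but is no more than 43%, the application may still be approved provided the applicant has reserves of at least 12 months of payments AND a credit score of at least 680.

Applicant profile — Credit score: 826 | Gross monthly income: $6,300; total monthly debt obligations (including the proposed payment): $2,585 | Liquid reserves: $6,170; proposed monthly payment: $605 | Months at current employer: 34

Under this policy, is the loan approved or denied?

Denied

Credit score 826 ≥ 620 (meets base)
DTI = 2,585/6,300 = 41% > 40% — standard DTI limit exceeded.
Reserves = 6,170/605 = 10.2 months ≥ 4
Employment 34 ≥ 24 months
DTI 41% is within the 40%–43% exception band; checking compensating factors.
Override check — reserves: 10.2 mo (short of 12); score: 826 (ok).
Override conditions not both satisfied; exception does not apply.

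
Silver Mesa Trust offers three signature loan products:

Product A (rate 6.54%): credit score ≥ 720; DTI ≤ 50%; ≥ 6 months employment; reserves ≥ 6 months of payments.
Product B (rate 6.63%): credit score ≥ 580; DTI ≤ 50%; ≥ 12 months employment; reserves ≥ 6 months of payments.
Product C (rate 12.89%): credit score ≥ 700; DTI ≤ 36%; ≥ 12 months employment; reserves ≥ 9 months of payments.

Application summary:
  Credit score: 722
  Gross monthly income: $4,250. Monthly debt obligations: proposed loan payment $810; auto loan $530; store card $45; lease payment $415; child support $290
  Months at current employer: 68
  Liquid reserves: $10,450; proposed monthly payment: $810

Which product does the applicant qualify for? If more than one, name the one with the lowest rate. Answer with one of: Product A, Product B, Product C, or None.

Product A

Total debts = (810 + 530 + 45 + 415 + 290) = 2,090; DTI = 2,090/4,250 = 49.2%.
Reserves = 10,450/810 = 12.9 months.
Product A: score 722 ≥ 720; DTI 49.2% ≤ 50%; employment 68 ≥ 6 mo; reserves 12.9 ≥ 6 mo → qualifies.
Product B: score 722 ≥ 580; DTI 49.2% ≤ 50%; employment 68 ≥ 12 mo; reserves 12.9 ≥ 6 mo → qualifies.
Product C: score 722 ≥ 700; DTI 49.2% > 36%; employment 68 ≥ 12 mo; reserves 12.9 ≥ 9 mo → does not qualify.
Qualifying: Product A, Product B. Lowest rate is 6.54% → Product A.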